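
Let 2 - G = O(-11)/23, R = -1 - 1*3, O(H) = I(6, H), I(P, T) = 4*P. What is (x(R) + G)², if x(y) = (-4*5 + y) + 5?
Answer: 172225/529 ≈ 325.57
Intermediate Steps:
O(H) = 24 (O(H) = 4*6 = 24)
R = -4 (R = -1 - 3 = -4)
x(y) = -15 + y (x(y) = (-20 + y) + 5 = -15 + y)
G = 22/23 (G = 2 - 24/23 = 22/23 ≈ 0.95652)
(x(R) + G)² = ((-15 - 4) + 22/23)² = (-19 + 22/23)² = (-415/23)² = 172225/529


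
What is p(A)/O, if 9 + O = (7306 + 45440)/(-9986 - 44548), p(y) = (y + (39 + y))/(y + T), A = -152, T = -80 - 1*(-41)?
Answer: -16165/116128 ≈ -0.13920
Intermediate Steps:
T = -39 (T = -80 + 41 = -39)
p(y) = (39 + 2*y)/(-39 + y) (p(y) = (y + (39 + y))/(y - 39) = (39 + 2*y)/(-39 + y))
O = -608/61 (O = -9 + (7306 + 45440)/(-9986 - 44548) = -9 + 52746/(-54534) = -9 + 52746*(-1/54534) = -9 - 59/61 = -608/61 ≈ -9.9672)
p(A)/O = ((39 + 2*(-152))/(-39 - 152))/(-608/61) = ((39 - 304)/(-191))*(-61/608) = -1/191*(-265)*(-61/608) = (265/191)*(-61/608) = -16165/116128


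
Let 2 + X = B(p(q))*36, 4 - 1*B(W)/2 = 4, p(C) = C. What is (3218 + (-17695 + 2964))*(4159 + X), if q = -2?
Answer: -47859541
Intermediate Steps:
B(W) = 0 (B(W) = 8 - 2*4 = 8 - 8 = 0)
X = -2 (X = -2 + 0*36 = -2 + 0 = -2)
(3218 + (-17695 + 2964))*(4159 + X) = (3218 + (-17695 + 2964))*(4159 - 2) = (3218 - 14731)*4157 = -11513*4157 = -47859541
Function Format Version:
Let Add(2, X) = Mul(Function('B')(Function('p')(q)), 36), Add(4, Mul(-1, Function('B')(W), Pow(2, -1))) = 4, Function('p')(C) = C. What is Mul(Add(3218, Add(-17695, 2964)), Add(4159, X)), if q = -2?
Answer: -47859541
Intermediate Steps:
Function('B')(W) = 0 (Function('B')(W) = Add(8, Mul(-2, 4)) = Add(8, -8) = 0)
X = -2 (X = Add(-2, Mul(0, 36)) = Add(-2, 0) = -2)
Mul(Add(3218, Add(-17695, 2964)), Add(4159, X)) = Mul(Add(3218, Add(-17695, 2964)), Add(4159, -2)) = Mul(Add(3218, -14731), 4157) = Mul(-11513, 4157) = -47859541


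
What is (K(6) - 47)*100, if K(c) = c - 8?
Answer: -4900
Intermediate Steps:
K(c) = -8 + c
(K(6) - 47)*100 = ((-8 + 6) - 47)*100 = (-2 - 47)*100 = -49*100 = -4900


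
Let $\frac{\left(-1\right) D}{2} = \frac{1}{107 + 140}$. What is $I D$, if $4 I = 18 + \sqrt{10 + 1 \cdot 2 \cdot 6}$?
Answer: $- \frac{9}{247} - \frac{\sqrt{22}}{494} \approx -0.045932$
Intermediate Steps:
$D = - \frac{2}{247}$ ($D = - \frac{2}{107 + 140} = - \frac{2}{247} \approx -0.0080972$)
$I = \frac{9}{2} + \frac{\sqrt{22}}{4}$ ($I = \frac{18 + \sqrt{10 + 1 \cdot 2 \cdot 6}}{4} = \frac{18 + \sqrt{10 + 2 \cdot 6}}{4} = \frac{18 + \sqrt{10 + 12}}{4} = \frac{18 + \sqrt{22}}{4} = \frac{9}{2} + \frac{\sqrt{22}}{4} \approx 5.6726$)
$I D = \left(\frac{9}{2} + \frac{\sqrt{22}}{4}\right) \left(- \frac{2}{247}\right) = - \frac{9}{247} - \frac{\sqrt{22}}{494}$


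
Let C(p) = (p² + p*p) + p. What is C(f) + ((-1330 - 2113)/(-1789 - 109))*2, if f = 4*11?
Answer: 3719727/949 ≈ 3919.6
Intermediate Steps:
f = 44
C(p) = p + 2*p² (C(p) = (p² + p²) + p = 2*p² + p = p + 2*p²)
C(f) + ((-1330 - 2113)/(-1789 - 109))*2 = 44*(1 + 2*44) + ((-1330 - 2113)/(-1789 - 109))*2 = 44*(1 + 88) - 3443/(-1898)*2 = 44*89 - 3443*(-1/1898)*2 = 3916 + (3443/1898)*2 = 3916 + 3443/949 = 3719727/949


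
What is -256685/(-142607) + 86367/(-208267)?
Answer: 41142476126/29700332069 ≈ 1.3853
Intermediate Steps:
-256685/(-142607) + 86367/(-208267) = -256685*(-1/142607) + 86367*(-1/208267) = 256685/142607 - 86367/208267 = 41142476126/29700332069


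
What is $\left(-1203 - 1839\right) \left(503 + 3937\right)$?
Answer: $-13506480$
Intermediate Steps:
$\left(-1203 - 1839\right) \left(503 + 3937\right) = \left(-3042\right) 4440 = -13506480$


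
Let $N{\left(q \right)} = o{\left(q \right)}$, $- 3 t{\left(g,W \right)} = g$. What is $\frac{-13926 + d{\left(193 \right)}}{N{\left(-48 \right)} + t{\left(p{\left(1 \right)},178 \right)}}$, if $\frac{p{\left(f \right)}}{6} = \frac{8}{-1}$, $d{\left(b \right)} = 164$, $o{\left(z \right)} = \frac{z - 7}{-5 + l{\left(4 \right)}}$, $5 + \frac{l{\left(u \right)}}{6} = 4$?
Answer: $- \frac{1966}{3} \approx -655.33$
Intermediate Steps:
$l{\left(u \right)} = -6$ ($l{\left(u \right)} = -30 + 6 \cdot 4 = -30 + 24 = -6$)
$o{\left(z \right)} = \frac{7}{11} - \frac{z}{11}$ ($o{\left(z \right)} = \frac{z - 7}{-5 - 6} = \frac{-7 + z}{-11} = \left(-7 + z\right) \left(- \frac{1}{11}\right) = \frac{7}{11} - \frac{z}{11}$)
$p{\left(f \right)} = -48$ ($p{\left(f \right)} = 6 \frac{8}{-1} = 6 \cdot 8 \left(-1\right) = 6 \left(-8\right) = -48$)
$t{\left(g,W \right)} = - \frac{g}{3}$
$N{\left(q \right)} = \frac{7}{11} - \frac{q}{11}$
$\frac{-13926 + d{\left(193 \right)}}{N{\left(-48 \right)} + t{\left(p{\left(1 \right)},178 \right)}} = \frac{-13926 + 164}{\left(\frac{7}{11} - - \frac{48}{11}\right) - -16} = - \frac{13762}{\left(\frac{7}{11} + \frac{48}{11}\right) + 16} = - \frac{13762}{5 + 16} = - \frac{13762}{21} = \left(-13762\right) \frac{1}{21} = - \frac{1966}{3}$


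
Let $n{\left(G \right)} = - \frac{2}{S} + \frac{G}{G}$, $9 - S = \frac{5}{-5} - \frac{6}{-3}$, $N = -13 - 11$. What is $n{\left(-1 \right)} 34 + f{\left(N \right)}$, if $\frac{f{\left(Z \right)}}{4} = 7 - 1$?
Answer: $\frac{99}{2} \approx 49.5$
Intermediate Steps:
$N = -24$ ($N = -13 - 11 = -24$)
$f{\left(Z \right)} = 24$ ($f{\left(Z \right)} = 4 \left(7 - 1\right) = 4 \cdot 6 = 24$)
$S = 8$ ($S = 9 - \left(\frac{5}{-5} - \frac{6}{-3}\right) = 9 - \left(5 \left(- \frac{1}{5}\right) - -2\right) = 9 - \left(-1 + 2\right) = 9 - 1 = 8$)
$n{\left(G \right)} = \frac{3}{4}$ ($n{\left(G \right)} = - \frac{2}{8} + \frac{G}{G} = \left(-2\right) \frac{1}{8} + 1 = - \frac{1}{4} + 1 = \frac{3}{4}$)
$n{\left(-1 \right)} 34 + f{\left(N \right)} = \frac{3}{4} \cdot 34 + 24 = \frac{51}{2} + 24 = \frac{99}{2}$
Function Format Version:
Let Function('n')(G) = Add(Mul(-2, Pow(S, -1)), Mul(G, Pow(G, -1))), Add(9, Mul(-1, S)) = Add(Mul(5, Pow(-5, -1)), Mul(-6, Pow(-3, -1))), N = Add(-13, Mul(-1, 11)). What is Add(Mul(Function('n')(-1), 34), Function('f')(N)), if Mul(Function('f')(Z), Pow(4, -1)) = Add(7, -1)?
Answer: Rational(99, 2) ≈ 49.500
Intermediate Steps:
N = -24 (N = Add(-13, -11) = -24)
Function('f')(Z) = 24 (Function('f')(Z) = Mul(4, Add(7, -1)) = Mul(4, 6) = 24)
S = 8 (S = Add(9, Mul(-1, Add(Mul(5, Pow(-5, -1)), Mul(-6, Pow(-3, -1))))) = Add(9, Mul(-1, Add(Mul(5, Rational(-1, 5)), Mul(-6, Rational(-1, 3))))) = Add(9, Mul(-1, Add(-1, 2))) = Add(9, Mul(-1, 1)) = Add(9, -1) = 8)
Function('n')(G) = Rational(3, 4) (Function('n')(G) = Add(Mul(-2, Pow(8, -1)), Mul(G, Pow(G, -1))) = Add(Mul(-2, Rational(1, 8)), 1) = Add(Rational(-1, 4), 1) = Rational(3, 4))
Add(Mul(Function('n')(-1), 34), Function('f')(N)) = Add(Mul(Rational(3, 4), 34), 24) = Add(Rational(51, 2), 24) = Rational(99, 2)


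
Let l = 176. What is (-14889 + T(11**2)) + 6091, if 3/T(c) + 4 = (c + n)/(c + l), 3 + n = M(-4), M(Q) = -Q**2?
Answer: -3185173/362 ≈ -8798.8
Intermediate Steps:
n = -19 (n = -3 - 1*(-4)**2 = -3 - 1*16 = -3 - 16 = -19)
T(c) = 3/(-4 + (-19 + c)/(176 + c)) (T(c) = 3/(-4 + (c - 19)/(c + 176)) = 3/(-4 + (-19 + c)/(176 + c)))
(-14889 + T(11**2)) + 6091 = (-14889 + (-176 - 1*11**2)/(241 + 11**2)) + 6091 = (-14889 + (-176 - 1*121)/(241 + 121)) + 6091 = (-14889 + (-176 - 121)/362) + 6091 = (-14889 + (1/362)*(-297)) + 6091 = (-14889 - 297/362) + 6091 = -5390115/362 + 6091 = -3185173/362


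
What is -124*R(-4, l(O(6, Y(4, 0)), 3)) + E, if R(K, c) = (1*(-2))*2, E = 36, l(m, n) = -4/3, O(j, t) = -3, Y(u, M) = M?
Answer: 532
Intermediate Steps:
l(m, n) = -4/3 (l(m, n) = -4*1/3 = -4/3)
R(K, c) = -4 (R(K, c) = -2*2 = -4)
-124*R(-4, l(O(6, Y(4, 0)), 3)) + E = -124*(-4) + 36 = 496 + 36 = 532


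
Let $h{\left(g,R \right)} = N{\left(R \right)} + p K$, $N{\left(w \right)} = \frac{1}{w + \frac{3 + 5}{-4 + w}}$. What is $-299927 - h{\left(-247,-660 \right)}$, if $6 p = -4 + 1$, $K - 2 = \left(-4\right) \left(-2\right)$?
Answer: $- \frac{16430026999}{54781} \approx -2.9992 \cdot 10^{5}$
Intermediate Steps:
$K = 10$ ($K = 2 - -8 = 2 + 8 = 10$)
$p = - \frac{1}{2}$ ($p = \frac{-4 + 1}{6} = \frac{1}{6} \left(-3\right) = - \frac{1}{2} \approx -0.5$)
$N{\left(w \right)} = \frac{1}{w + \frac{8}{-4 + w}}$
$h{\left(g,R \right)} = -5 + \frac{-4 + R}{8 + R^{2} - 4 R}$ ($h{\left(g,R \right)} = \frac{-4 + R}{8 + R^{2} - 4 R} - 5 = -5 + \frac{-4 + R}{8 + R^{2} - 4 R}$)
$-299927 - h{\left(-247,-660 \right)} = -299927 - \frac{-44 - 5 \left(-660\right)^{2} + 21 \left(-660\right)}{8 + \left(-660\right)^{2} - -2640} = -299927 - \frac{-44 - 2178000 - 13860}{8 + 435600 + 2640} = -299927 - \frac{-44 - 2178000 - 13860}{438248} = -299927 - \frac{1}{438248} \left(-2191904\right) = -299927 - - \frac{273988}{54781} = -299927 + \frac{273988}{54781} = - \frac{16430026999}{54781}$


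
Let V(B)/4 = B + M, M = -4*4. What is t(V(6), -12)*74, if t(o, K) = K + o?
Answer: -3848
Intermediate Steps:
M = -16
V(B) = -64 + 4*B (V(B) = 4*(B - 16) = 4*(-16 + B) = -64 + 4*B)
t(V(6), -12)*74 = (-12 + (-64 + 4*6))*74 = (-12 + (-64 + 24))*74 = (-12 - 40)*74 = -52*74 = -3848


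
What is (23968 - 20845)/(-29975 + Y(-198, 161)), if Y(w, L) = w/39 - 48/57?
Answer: -257127/2468429 ≈ -0.10417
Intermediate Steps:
Y(w, L) = -16/19 + w/39 (Y(w, L) = w*(1/39) - 48*1/57 = w/39 - 16/19 = -16/19 + w/39)
(23968 - 20845)/(-29975 + Y(-198, 161)) = (23968 - 20845)/(-29975 + (-16/19 + (1/39)*(-198))) = 3123/(-29975 + (-16/19 - 66/13)) = 3123/(-29975 - 1462/247) = 3123/(-7405287/247) = 3123*(-247/7405287) = -257127/2468429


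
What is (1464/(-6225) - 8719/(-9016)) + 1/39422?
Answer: 11734550969/16032927400 ≈ 0.73190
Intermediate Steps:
(1464/(-6225) - 8719/(-9016)) + 1/39422 = (1464*(-1/6225) - 8719*(-1/9016)) + 1/39422 = (-488/2075 + 8719/9016) + 1/39422 = 13692117/18708200 + 1/39422 = 11734550969/16032927400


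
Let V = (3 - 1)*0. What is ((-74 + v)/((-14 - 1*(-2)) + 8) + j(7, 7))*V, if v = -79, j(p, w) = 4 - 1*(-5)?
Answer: 0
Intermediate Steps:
V = 0 (V = 2*0 = 0)
j(p, w) = 9 (j(p, w) = 4 + 5 = 9)
((-74 + v)/((-14 - 1*(-2)) + 8) + j(7, 7))*V = ((-74 - 79)/((-14 - 1*(-2)) + 8) + 9)*0 = (-153/((-14 + 2) + 8) + 9)*0 = (-153/(-12 + 8) + 9)*0 = (-153/(-4) + 9)*0 = (-153*(-¼) + 9)*0 = (153/4 + 9)*0 = (189/4)*0 = 0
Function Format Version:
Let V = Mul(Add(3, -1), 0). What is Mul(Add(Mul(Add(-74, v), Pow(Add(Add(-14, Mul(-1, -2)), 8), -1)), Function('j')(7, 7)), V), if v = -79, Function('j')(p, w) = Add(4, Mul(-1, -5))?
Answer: 0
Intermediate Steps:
V = 0 (V = Mul(2, 0) = 0)
Function('j')(p, w) = 9 (Function('j')(p, w) = Add(4, 5) = 9)
Mul(Add(Mul(Add(-74, v), Pow(Add(Add(-14, Mul(-1, -2)), 8), -1)), Function('j')(7, 7)), V) = Mul(Add(Mul(Add(-74, -79), Pow(Add(Add(-14, Mul(-1, -2)), 8), -1)), 9), 0) = Mul(Add(Mul(-153, Pow(Add(Add(-14, 2), 8), -1)), 9), 0) = Mul(Add(Mul(-153, Pow(Add(-12, 8), -1)), 9), 0) = Mul(Add(Mul(-153, Pow(-4, -1)), 9), 0) = Mul(Add(Mul(-153, Rational(-1, 4)), 9), 0) = Mul(Add(Rational(153, 4), 9), 0) = Mul(Rational(189, 4), 0) = 0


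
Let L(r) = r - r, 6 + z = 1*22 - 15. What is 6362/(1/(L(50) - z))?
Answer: -6362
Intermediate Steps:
z = 1 (z = -6 + (1*22 - 15) = -6 + (22 - 15) = -6 + 7 = 1)
L(r) = 0
6362/(1/(L(50) - z)) = 6362/(1/(0 - 1*1)) = 6362/(1/(0 - 1)) = 6362/(1/(-1)) = 6362/(-1) = 6362*(-1) = -6362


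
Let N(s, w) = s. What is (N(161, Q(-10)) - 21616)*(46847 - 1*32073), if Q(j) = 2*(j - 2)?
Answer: -316976170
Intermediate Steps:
Q(j) = -4 + 2*j (Q(j) = 2*(-2 + j) = -4 + 2*j)
(N(161, Q(-10)) - 21616)*(46847 - 1*32073) = (161 - 21616)*(46847 - 1*32073) = -21455*(46847 - 32073) = -21455*14774 = -316976170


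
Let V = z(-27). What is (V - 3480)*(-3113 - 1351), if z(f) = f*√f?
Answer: 15534720 + 361584*I*√3 ≈ 1.5535e+7 + 6.2628e+5*I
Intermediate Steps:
z(f) = f^(3/2)
V = -81*I*√3 (V = (-27)^(3/2) = -81*I*√3 ≈ -140.3*I)
(V - 3480)*(-3113 - 1351) = (-81*I*√3 - 3480)*(-3113 - 1351) = (-3480 - 81*I*√3)*(-4464) = 15534720 + 361584*I*√3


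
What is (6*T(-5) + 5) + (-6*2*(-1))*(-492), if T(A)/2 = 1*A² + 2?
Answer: -5575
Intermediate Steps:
T(A) = 4 + 2*A² (T(A) = 2*(1*A² + 2) = 2*(A² + 2) = 2*(2 + A²) = 4 + 2*A²)
(6*T(-5) + 5) + (-6*2*(-1))*(-492) = (6*(4 + 2*(-5)²) + 5) + (-6*2*(-1))*(-492) = (6*(4 + 2*25) + 5) - 12*(-1)*(-492) = (6*(4 + 50) + 5) + 12*(-492) = (6*54 + 5) - 5904 = (324 + 5) - 5904 = 329 - 5904 = -5575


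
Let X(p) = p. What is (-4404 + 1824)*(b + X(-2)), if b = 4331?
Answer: -11168820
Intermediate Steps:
(-4404 + 1824)*(b + X(-2)) = (-4404 + 1824)*(4331 - 2) = -2580*4329 = -11168820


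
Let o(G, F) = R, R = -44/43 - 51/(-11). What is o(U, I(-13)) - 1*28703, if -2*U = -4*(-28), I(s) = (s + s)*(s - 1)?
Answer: -13574810/473 ≈ -28699.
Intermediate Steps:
I(s) = 2*s*(-1 + s) (I(s) = (2*s)*(-1 + s) = 2*s*(-1 + s))
U = -56 (U = -(-2)*(-28) = -½*112 = -56)
R = 1709/473 (R = -44*1/43 - 51*(-1/11) = -44/43 + 51/11 = 1709/473 ≈ 3.6131)
o(G, F) = 1709/473
o(U, I(-13)) - 1*28703 = 1709/473 - 1*28703 = 1709/473 - 28703 = -13574810/473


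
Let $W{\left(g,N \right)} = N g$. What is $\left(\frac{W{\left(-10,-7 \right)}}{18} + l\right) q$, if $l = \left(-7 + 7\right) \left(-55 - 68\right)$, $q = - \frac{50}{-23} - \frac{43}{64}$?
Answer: $\frac{25795}{4416} \approx 5.8413$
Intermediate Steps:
$q = \frac{2211}{1472}$ ($q = \left(-50\right) \left(- \frac{1}{23}\right) - \frac{43}{64} = \frac{50}{23} - \frac{43}{64} = \frac{2211}{1472} \approx 1.502$)
$l = 0$ ($l = 0 \left(-123\right) = 0$)
$\left(\frac{W{\left(-10,-7 \right)}}{18} + l\right) q = \left(\frac{\left(-7\right) \left(-10\right)}{18} + 0\right) \frac{2211}{1472} = \left(70 \cdot \frac{1}{18} + 0\right) \frac{2211}{1472} = \left(\frac{35}{9} + 0\right) \frac{2211}{1472} = \frac{35}{9} \cdot \frac{2211}{1472} = \frac{25795}{4416}$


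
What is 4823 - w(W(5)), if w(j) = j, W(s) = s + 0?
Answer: 4818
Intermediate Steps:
W(s) = s
4823 - w(W(5)) = 4823 - 1*5 = 4823 - 5 = 4818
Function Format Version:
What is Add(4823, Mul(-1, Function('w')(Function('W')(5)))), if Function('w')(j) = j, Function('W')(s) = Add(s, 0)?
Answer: 4818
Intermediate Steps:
Function('W')(s) = s
Add(4823, Mul(-1, Function('w')(Function('W')(5)))) = Add(4823, Mul(-1, 5)) = Add(4823, -5) = 4818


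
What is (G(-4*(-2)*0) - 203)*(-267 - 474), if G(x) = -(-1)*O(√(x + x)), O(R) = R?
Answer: 150423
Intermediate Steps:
G(x) = √2*√x (G(x) = -(-1)*√(x + x) = -(-1)*√(2*x) = -(-1)*√2*√x = √2*√x)
(G(-4*(-2)*0) - 203)*(-267 - 474) = (√2*√(-4*(-2)*0) - 203)*(-267 - 474) = (√2*√(8*0) - 203)*(-741) = (√2*√0 - 203)*(-741) = (√2*0 - 203)*(-741) = (0 - 203)*(-741) = -203*(-741) = 150423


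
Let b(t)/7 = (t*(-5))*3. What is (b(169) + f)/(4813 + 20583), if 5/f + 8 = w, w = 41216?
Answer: -731235955/1046518368 ≈ -0.69873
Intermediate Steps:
f = 5/41208 (f = 5/(-8 + 41216) = 5/41208 ≈ 0.00012134)
b(t) = -105*t (b(t) = 7*((t*(-5))*3) = 7*(-5*t*3) = 7*(-15*t) = -105*t)
(b(169) + f)/(4813 + 20583) = (-105*169 + 5/41208)/(4813 + 20583) = (-17745 + 5/41208)/25396 = -731235955/41208*1/25396 = -731235955/1046518368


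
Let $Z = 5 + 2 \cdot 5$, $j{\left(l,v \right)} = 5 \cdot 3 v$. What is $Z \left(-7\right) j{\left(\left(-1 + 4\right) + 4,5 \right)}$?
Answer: $-7875$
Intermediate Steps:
$j{\left(l,v \right)} = 15 v$
$Z = 15$ ($Z = 5 + 10 = 15$)
$Z \left(-7\right) j{\left(\left(-1 + 4\right) + 4,5 \right)} = 15 \left(-7\right) 15 \cdot 5 = \left(-105\right) 75 = -7875$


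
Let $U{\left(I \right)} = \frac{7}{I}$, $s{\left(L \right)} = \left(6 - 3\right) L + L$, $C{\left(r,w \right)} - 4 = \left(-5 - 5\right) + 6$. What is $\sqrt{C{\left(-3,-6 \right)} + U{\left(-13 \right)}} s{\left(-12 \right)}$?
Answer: $- \frac{48 i \sqrt{91}}{13} \approx - 35.222 i$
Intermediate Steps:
$C{\left(r,w \right)} = 0$ ($C{\left(r,w \right)} = 4 + \left(\left(-5 - 5\right) + 6\right) = 4 + \left(-10 + 6\right) = 4 - 4 = 0$)
$s{\left(L \right)} = 4 L$ ($s{\left(L \right)} = 3 L + L = 4 L$)
$\sqrt{C{\left(-3,-6 \right)} + U{\left(-13 \right)}} s{\left(-12 \right)} = \sqrt{0 + \frac{7}{-13}} \cdot 4 \left(-12\right) = \sqrt{0 + 7 \left(- \frac{1}{13}\right)} \left(-48\right) = \sqrt{0 - \frac{7}{13}} \left(-48\right) = \sqrt{- \frac{7}{13}} \left(-48\right) = \frac{i \sqrt{91}}{13} \left(-48\right) = - \frac{48 i \sqrt{91}}{13}$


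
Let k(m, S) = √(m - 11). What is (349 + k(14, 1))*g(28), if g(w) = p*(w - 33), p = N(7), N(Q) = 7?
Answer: -12215 - 35*√3 ≈ -12276.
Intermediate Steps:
k(m, S) = √(-11 + m)
p = 7
g(w) = -231 + 7*w (g(w) = 7*(w - 33) = 7*(-33 + w) = -231 + 7*w)
(349 + k(14, 1))*g(28) = (349 + √(-11 + 14))*(-231 + 7*28) = (349 + √3)*(-231 + 196) = (349 + √3)*(-35) = -12215 - 35*√3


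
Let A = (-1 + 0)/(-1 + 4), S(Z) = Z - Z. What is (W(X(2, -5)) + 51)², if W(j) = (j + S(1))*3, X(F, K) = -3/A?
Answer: 6084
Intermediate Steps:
S(Z) = 0
A = -⅓ (A = -1/3 = -1*⅓ = -⅓ ≈ -0.33333)
X(F, K) = 9 (X(F, K) = -3/(-⅓) = -3*(-3) = 9)
W(j) = 3*j (W(j) = (j + 0)*3 = j*3 = 3*j)
(W(X(2, -5)) + 51)² = (3*9 + 51)² = (27 + 51)² = 78² = 6084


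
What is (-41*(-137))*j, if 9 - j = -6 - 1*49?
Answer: 359488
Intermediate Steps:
j = 64 (j = 9 - (-6 - 1*49) = 9 - (-6 - 49) = 9 - 1*(-55) = 9 + 55 = 64)
(-41*(-137))*j = -41*(-137)*64 = 5617*64 = 359488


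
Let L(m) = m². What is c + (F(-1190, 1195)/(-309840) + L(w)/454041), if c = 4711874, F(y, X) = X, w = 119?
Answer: 6313016543679541/1339810128 ≈ 4.7119e+6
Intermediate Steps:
c + (F(-1190, 1195)/(-309840) + L(w)/454041) = 4711874 + (1195/(-309840) + 119²/454041) = 4711874 + (1195*(-1/309840) + 14161*(1/454041)) = 4711874 + (-239/61968 + 2023/64863) = 4711874 + 36619669/1339810128 = 6313016543679541/1339810128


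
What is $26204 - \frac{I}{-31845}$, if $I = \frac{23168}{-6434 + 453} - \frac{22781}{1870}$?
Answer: $\frac{282820121622463}{10793013550} \approx 26204.0$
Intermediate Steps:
$I = - \frac{16325211}{1016770}$ ($I = \frac{23168}{-5981} - \frac{2071}{170} = 23168 \left(- \frac{1}{5981}\right) - \frac{2071}{170} = - \frac{23168}{5981} - \frac{2071}{170} = - \frac{16325211}{1016770} \approx -16.056$)
$26204 - \frac{I}{-31845} = 26204 - - \frac{16325211}{1016770 \left(-31845\right)} = 26204 - \left(- \frac{16325211}{1016770}\right) \left(- \frac{1}{31845}\right) = 26204 - \frac{5441737}{10793013550} = \frac{282820121622463}{10793013550}$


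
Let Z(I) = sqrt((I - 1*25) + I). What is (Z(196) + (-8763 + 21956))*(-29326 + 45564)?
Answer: 214227934 + 16238*sqrt(367) ≈ 2.1454e+8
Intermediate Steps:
Z(I) = sqrt(-25 + 2*I) (Z(I) = sqrt((I - 25) + I) = sqrt((-25 + I) + I) = sqrt(-25 + 2*I))
(Z(196) + (-8763 + 21956))*(-29326 + 45564) = (sqrt(-25 + 2*196) + (-8763 + 21956))*(-29326 + 45564) = (sqrt(-25 + 392) + 13193)*16238 = (sqrt(367) + 13193)*16238 = (13193 + sqrt(367))*16238 = 214227934 + 16238*sqrt(367)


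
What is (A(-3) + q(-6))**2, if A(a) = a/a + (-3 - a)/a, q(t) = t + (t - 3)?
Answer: 196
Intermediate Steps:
q(t) = -3 + 2*t (q(t) = t + (-3 + t) = -3 + 2*t)
A(a) = 1 + (-3 - a)/a
(A(-3) + q(-6))**2 = (-3/(-3) + (-3 + 2*(-6)))**2 = (-3*(-1/3) + (-3 - 12))**2 = (1 - 15)**2 = (-14)**2 = 196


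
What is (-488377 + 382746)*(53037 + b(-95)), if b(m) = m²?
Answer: -6555671122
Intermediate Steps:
(-488377 + 382746)*(53037 + b(-95)) = (-488377 + 382746)*(53037 + (-95)²) = -105631*(53037 + 9025) = -105631*62062 = -6555671122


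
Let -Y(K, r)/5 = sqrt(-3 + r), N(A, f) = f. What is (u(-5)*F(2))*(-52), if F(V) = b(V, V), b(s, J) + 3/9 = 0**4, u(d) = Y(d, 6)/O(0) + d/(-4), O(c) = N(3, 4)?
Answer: 65/3 - 65*sqrt(3)/3 ≈ -15.861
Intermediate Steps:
O(c) = 4
Y(K, r) = -5*sqrt(-3 + r)
u(d) = -5*sqrt(3)/4 - d/4 (u(d) = -5*sqrt(-3 + 6)/4 + d/(-4) = -5*sqrt(3)*(1/4) + d*(-1/4) = -5*sqrt(3)/4 - d/4)
b(s, J) = -1/3 (b(s, J) = -1/3 + 0**4 = -1/3 + 0 = -1/3)
F(V) = -1/3
(u(-5)*F(2))*(-52) = ((-5*sqrt(3)/4 - 1/4*(-5))*(-1/3))*(-52) = ((-5*sqrt(3)/4 + 5/4)*(-1/3))*(-52) = ((5/4 - 5*sqrt(3)/4)*(-1/3))*(-52) = (-5/12 + 5*sqrt(3)/12)*(-52) = 65/3 - 65*sqrt(3)/3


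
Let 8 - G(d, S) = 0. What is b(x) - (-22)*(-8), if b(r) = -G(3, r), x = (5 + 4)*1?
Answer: -184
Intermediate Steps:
G(d, S) = 8 (G(d, S) = 8 - 1*0 = 8 + 0 = 8)
x = 9 (x = 9*1 = 9)
b(r) = -8 (b(r) = -1*8 = -8)
b(x) - (-22)*(-8) = -8 - (-22)*(-8) = -8 - 1*176 = -8 - 176 = -184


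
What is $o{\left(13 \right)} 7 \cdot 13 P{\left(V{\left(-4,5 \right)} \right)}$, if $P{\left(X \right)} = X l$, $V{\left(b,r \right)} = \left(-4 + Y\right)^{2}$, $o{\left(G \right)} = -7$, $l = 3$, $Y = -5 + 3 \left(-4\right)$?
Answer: $-842751$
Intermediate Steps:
$Y = -17$ ($Y = -5 - 12 = -17$)
$V{\left(b,r \right)} = 441$ ($V{\left(b,r \right)} = \left(-4 - 17\right)^{2} = \left(-21\right)^{2} = 441$)
$P{\left(X \right)} = 3 X$ ($P{\left(X \right)} = X 3 = 3 X$)
$o{\left(13 \right)} 7 \cdot 13 P{\left(V{\left(-4,5 \right)} \right)} = - 7 \cdot 7 \cdot 13 \cdot 3 \cdot 441 = \left(-7\right) 91 \cdot 1323 = \left(-637\right) 1323 = -842751$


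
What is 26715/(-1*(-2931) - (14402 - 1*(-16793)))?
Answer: -26715/28264 ≈ -0.94520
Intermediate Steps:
26715/(-1*(-2931) - (14402 - 1*(-16793))) = 26715/(2931 - (14402 + 16793)) = 26715/(2931 - 1*31195) = 26715/(2931 - 31195) = 26715/(-28264) = 26715*(-1/28264) = -26715/28264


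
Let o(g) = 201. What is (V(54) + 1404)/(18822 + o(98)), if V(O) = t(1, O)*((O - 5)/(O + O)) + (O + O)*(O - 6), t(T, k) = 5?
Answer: 711749/2054484 ≈ 0.34644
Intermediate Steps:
V(O) = 2*O*(-6 + O) + 5*(-5 + O)/(2*O) (V(O) = 5*((O - 5)/(O + O)) + (O + O)*(O - 6) = 5*((-5 + O)/((2*O))) + (2*O)*(-6 + O) = 5*((-5 + O)*(1/(2*O))) + 2*O*(-6 + O) = 5*((-5 + O)/(2*O)) + 2*O*(-6 + O) = 5*(-5 + O)/(2*O) + 2*O*(-6 + O) = 2*O*(-6 + O) + 5*(-5 + O)/(2*O))
(V(54) + 1404)/(18822 + o(98)) = ((½)*(-25 + 54*(5 - 24*54 + 4*54²))/54 + 1404)/(18822 + 201) = ((½)*(1/54)*(-25 + 54*(5 - 1296 + 4*2916)) + 1404)/19023 = ((½)*(1/54)*(-25 + 54*(5 - 1296 + 11664)) + 1404)*(1/19023) = ((½)*(1/54)*(-25 + 54*10373) + 1404)*(1/19023) = ((½)*(1/54)*(-25 + 560142) + 1404)*(1/19023) = ((½)*(1/54)*560117 + 1404)*(1/19023) = (560117/108 + 1404)*(1/19023) = (711749/108)*(1/19023) = 711749/2054484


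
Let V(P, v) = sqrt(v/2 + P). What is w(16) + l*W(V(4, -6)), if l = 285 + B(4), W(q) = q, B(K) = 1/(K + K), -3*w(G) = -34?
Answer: 7115/24 ≈ 296.46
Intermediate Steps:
w(G) = 34/3 (w(G) = -1/3*(-34) = 34/3)
V(P, v) = sqrt(P + v/2) (V(P, v) = sqrt(v*(1/2) + P) = sqrt(v/2 + P) = sqrt(P + v/2))
B(K) = 1/(2*K)
l = 2281/8 (l = 285 + (1/2)/4 = 285 + (1/2)*(1/4) = 285 + 1/8 = 2281/8 ≈ 285.13)
w(16) + l*W(V(4, -6)) = 34/3 + 2281*(sqrt(2*(-6) + 4*4)/2)/8 = 34/3 + 2281*(sqrt(-12 + 16)/2)/8 = 34/3 + 2281*(sqrt(4)/2)/8 = 34/3 + 2281*((1/2)*2)/8 = 34/3 + (2281/8)*1 = 34/3 + 2281/8 = 7115/24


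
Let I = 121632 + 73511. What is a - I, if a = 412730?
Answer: 217587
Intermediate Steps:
I = 195143
a - I = 412730 - 1*195143 = 412730 - 195143 = 217587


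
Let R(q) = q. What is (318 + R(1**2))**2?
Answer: 101761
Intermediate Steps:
(318 + R(1**2))**2 = (318 + 1**2)**2 = (318 + 1)**2 = 319**2 = 101761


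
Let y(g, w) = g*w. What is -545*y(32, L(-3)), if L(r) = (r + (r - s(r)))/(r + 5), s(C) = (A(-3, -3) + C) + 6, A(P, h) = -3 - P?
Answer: 78480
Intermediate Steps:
s(C) = 6 + C (s(C) = ((-3 - 1*(-3)) + C) + 6 = ((-3 + 3) + C) + 6 = (0 + C) + 6 = C + 6 = 6 + C)
L(r) = (-6 + r)/(5 + r) (L(r) = (r + (r - (6 + r)))/(r + 5) = (r + (r + (-6 - r)))/(5 + r) = (r - 6)/(5 + r) = (-6 + r)/(5 + r))
-545*y(32, L(-3)) = -17440*(-6 - 3)/(5 - 3) = -17440*-9/2 = -17440*(½)*(-9) = -17440*(-9)/2 = -545*(-144) = 78480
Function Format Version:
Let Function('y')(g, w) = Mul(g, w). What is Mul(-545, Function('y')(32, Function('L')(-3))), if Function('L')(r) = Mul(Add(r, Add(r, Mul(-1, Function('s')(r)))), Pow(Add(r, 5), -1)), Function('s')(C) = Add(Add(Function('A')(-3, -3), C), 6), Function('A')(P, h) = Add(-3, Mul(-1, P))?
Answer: 78480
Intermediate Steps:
Function('s')(C) = Add(6, C) (Function('s')(C) = Add(Add(Add(-3, Mul(-1, -3)), C), 6) = Add(Add(Add(-3, 3), C), 6) = Add(Add(0, C), 6) = Add(C, 6) = Add(6, C))
Function('L')(r) = Mul(Pow(Add(5, r), -1), Add(-6, r)) (Function('L')(r) = Mul(Add(r, Add(r, Mul(-1, Add(6, r)))), Pow(Add(r, 5), -1)) = Mul(Add(r, Add(r, Add(-6, Mul(-1, r)))), Pow(Add(5, r), -1)) = Mul(Add(r, -6), Pow(Add(5, r), -1)) = Mul(Add(-6, r), Pow(Add(5, r), -1)) = Mul(Pow(Add(5, r), -1), Add(-6, r)))
Mul(-545, Function('y')(32, Function('L')(-3))) = Mul(-545, Mul(32, Mul(Pow(Add(5, -3), -1), Add(-6, -3)))) = Mul(-545, Mul(32, Mul(Pow(2, -1), -9))) = Mul(-545, Mul(32, Mul(Rational(1, 2), -9))) = Mul(-545, Mul(32, Rational(-9, 2))) = Mul(-545, -144) = 78480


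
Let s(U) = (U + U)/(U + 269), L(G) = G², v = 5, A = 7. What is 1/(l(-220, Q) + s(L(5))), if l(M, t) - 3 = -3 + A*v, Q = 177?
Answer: 147/5170 ≈ 0.028433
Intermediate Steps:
l(M, t) = 35 (l(M, t) = 3 + (-3 + 7*5) = 3 + (-3 + 35) = 3 + 32 = 35)
s(U) = 2*U/(269 + U) (s(U) = (2*U)/(269 + U) = 2*U/(269 + U))
1/(l(-220, Q) + s(L(5))) = 1/(35 + 2*5²/(269 + 5²)) = 1/(35 + 2*25/(269 + 25)) = 1/(35 + 2*25/294) = 1/(35 + 2*25*(1/294)) = 1/(35 + 25/147) = 1/(5170/147) = 147/5170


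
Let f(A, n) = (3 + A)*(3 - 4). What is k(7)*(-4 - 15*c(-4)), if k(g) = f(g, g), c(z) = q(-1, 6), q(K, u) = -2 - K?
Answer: -110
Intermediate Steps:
c(z) = -1 (c(z) = -2 - 1*(-1) = -2 + 1 = -1)
f(A, n) = -3 - A (f(A, n) = (3 + A)*(-1) = -3 - A)
k(g) = -3 - g
k(7)*(-4 - 15*c(-4)) = (-3 - 1*7)*(-4 - 15*(-1)) = (-3 - 7)*(-4 + 15) = -10*11 = -110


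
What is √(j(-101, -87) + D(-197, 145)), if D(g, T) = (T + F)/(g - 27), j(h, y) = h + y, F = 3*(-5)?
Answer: I*√147847/28 ≈ 13.732*I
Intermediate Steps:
F = -15
D(g, T) = (-15 + T)/(-27 + g) (D(g, T) = (T - 15)/(g - 27) = (-15 + T)/(-27 + g))
√(j(-101, -87) + D(-197, 145)) = √((-101 - 87) + (-15 + 145)/(-27 - 197)) = √(-188 + 130/(-224)) = √(-188 - 1/224*130) = √(-188 - 65/112) = √(-21121/112) = I*√147847/28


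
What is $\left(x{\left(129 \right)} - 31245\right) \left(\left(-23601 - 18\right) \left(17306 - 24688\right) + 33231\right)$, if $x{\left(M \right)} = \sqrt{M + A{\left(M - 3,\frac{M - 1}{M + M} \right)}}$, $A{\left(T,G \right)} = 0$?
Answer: $-5448774587805 + 174388689 \sqrt{129} \approx -5.4468 \cdot 10^{12}$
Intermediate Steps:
$x{\left(M \right)} = \sqrt{M}$ ($x{\left(M \right)} = \sqrt{M + 0} = \sqrt{M}$)
$\left(x{\left(129 \right)} - 31245\right) \left(\left(-23601 - 18\right) \left(17306 - 24688\right) + 33231\right) = \left(\sqrt{129} - 31245\right) \left(\left(-23601 - 18\right) \left(17306 - 24688\right) + 33231\right) = \left(-31245 + \sqrt{129}\right) \left(\left(-23619\right) \left(-7382\right) + 33231\right) = \left(-31245 + \sqrt{129}\right) \left(174355458 + 33231\right) = \left(-31245 + \sqrt{129}\right) 174388689 = -5448774587805 + 174388689 \sqrt{129}$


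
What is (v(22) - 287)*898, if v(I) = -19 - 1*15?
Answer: -288258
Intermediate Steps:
v(I) = -34 (v(I) = -19 - 15 = -34)
(v(22) - 287)*898 = (-34 - 287)*898 = -321*898 = -288258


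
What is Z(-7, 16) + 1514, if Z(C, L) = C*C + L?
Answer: 1579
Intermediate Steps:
Z(C, L) = L + C² (Z(C, L) = C² + L = L + C²)
Z(-7, 16) + 1514 = (16 + (-7)²) + 1514 = (16 + 49) + 1514 = 65 + 1514 = 1579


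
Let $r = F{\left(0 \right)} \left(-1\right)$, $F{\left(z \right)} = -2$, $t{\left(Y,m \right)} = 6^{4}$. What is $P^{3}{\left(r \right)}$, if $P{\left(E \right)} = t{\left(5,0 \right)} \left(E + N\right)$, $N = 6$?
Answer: $1114512556032$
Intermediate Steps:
$t{\left(Y,m \right)} = 1296$
$r = 2$ ($r = \left(-2\right) \left(-1\right) = 2$)
$P{\left(E \right)} = 7776 + 1296 E$ ($P{\left(E \right)} = 1296 \left(E + 6\right) = 1296 \left(6 + E\right) = 7776 + 1296 E$)
$P^{3}{\left(r \right)} = \left(7776 + 1296 \cdot 2\right)^{3} = \left(7776 + 2592\right)^{3} = 10368^{3} = 1114512556032$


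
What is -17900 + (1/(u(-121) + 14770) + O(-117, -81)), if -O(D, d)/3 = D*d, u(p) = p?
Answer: -678702818/14649 ≈ -46331.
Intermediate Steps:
O(D, d) = -3*D*d
-17900 + (1/(u(-121) + 14770) + O(-117, -81)) = -17900 + (1/(-121 + 14770) - 3*(-117)*(-81)) = -17900 + (1/14649 - 28431) = -17900 - 416485718/14649 = -678702818/14649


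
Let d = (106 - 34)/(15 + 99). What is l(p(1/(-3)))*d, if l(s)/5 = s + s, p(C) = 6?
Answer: 720/19 ≈ 37.895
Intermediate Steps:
l(s) = 10*s (l(s) = 5*(s + s) = 5*(2*s) = 10*s)
d = 12/19 (d = 72/114 = 72*(1/114) = 12/19 ≈ 0.63158)
l(p(1/(-3)))*d = (10*6)*(12/19) = 60*(12/19) = 720/19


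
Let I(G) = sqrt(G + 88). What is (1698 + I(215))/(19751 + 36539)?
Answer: 849/28145 + sqrt(303)/56290 ≈ 0.030474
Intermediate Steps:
I(G) = sqrt(88 + G)
(1698 + I(215))/(19751 + 36539) = (1698 + sqrt(88 + 215))/(19751 + 36539) = (1698 + sqrt(303))/56290 = (1698 + sqrt(303))*(1/56290) = 849/28145 + sqrt(303)/56290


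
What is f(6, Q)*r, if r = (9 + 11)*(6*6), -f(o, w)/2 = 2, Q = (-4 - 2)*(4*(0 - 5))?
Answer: -2880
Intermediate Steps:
Q = 120 (Q = -24*(-5) = -6*(-20) = 120)
f(o, w) = -4 (f(o, w) = -2*2 = -4)
r = 720 (r = 20*36 = 720)
f(6, Q)*r = -4*720 = -2880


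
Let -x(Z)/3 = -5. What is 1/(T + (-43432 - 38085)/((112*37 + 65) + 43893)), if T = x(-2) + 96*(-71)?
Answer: -48102/327223219 ≈ -0.00014700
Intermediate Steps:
x(Z) = 15 (x(Z) = -3*(-5) = 15)
T = -6801 (T = 15 + 96*(-71) = 15 - 6816 = -6801)
1/(T + (-43432 - 38085)/((112*37 + 65) + 43893)) = 1/(-6801 + (-43432 - 38085)/((112*37 + 65) + 43893)) = 1/(-6801 - 81517/((4144 + 65) + 43893)) = 1/(-6801 - 81517/(4209 + 43893)) = 1/(-6801 - 81517/48102) = 1/(-327223219/48102) = -48102/327223219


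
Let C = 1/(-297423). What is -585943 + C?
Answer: -174272924890/297423 ≈ -5.8594e+5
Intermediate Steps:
C = -1/297423 ≈ -3.3622e-6
-585943 + C = -585943 - 1/297423 = -174272924890/297423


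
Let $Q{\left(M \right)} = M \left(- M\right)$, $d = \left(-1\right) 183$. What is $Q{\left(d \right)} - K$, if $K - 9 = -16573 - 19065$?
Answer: $2140$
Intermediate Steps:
$d = -183$
$K = -35629$ ($K = 9 - 35638 = -35629$)
$Q{\left(M \right)} = - M^{2}$
$Q{\left(d \right)} - K = - \left(-183\right)^{2} - -35629 = \left(-1\right) 33489 + 35629 = -33489 + 35629 = 2140$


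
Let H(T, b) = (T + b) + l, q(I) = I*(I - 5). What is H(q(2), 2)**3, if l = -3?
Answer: -343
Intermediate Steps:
q(I) = I*(-5 + I)
H(T, b) = -3 + T + b (H(T, b) = (T + b) - 3 = -3 + T + b)
H(q(2), 2)**3 = (-3 + 2*(-5 + 2) + 2)**3 = (-3 + 2*(-3) + 2)**3 = (-3 - 6 + 2)**3 = (-7)**3 = -343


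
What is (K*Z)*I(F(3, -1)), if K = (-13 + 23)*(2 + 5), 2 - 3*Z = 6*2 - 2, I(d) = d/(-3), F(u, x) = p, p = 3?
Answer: 560/3 ≈ 186.67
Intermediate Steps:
F(u, x) = 3
I(d) = -d/3 (I(d) = d*(-⅓) = -d/3)
Z = -8/3 (Z = ⅔ - (6*2 - 2)/3 = ⅔ - (12 - 2)/3 = ⅔ - ⅓*10 = ⅔ - 10/3 = -8/3 ≈ -2.6667)
K = 70 (K = 10*7 = 70)
(K*Z)*I(F(3, -1)) = (70*(-8/3))*(-⅓*3) = -560/3*(-1) = 560/3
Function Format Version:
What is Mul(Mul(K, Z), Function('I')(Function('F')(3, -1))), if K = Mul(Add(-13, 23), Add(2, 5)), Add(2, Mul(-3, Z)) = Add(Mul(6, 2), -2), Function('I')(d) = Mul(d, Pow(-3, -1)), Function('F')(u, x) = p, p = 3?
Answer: Rational(560, 3) ≈ 186.67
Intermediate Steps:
Function('F')(u, x) = 3
Function('I')(d) = Mul(Rational(-1, 3), d) (Function('I')(d) = Mul(d, Rational(-1, 3)) = Mul(Rational(-1, 3), d))
Z = Rational(-8, 3) (Z = Add(Rational(2, 3), Mul(Rational(-1, 3), Add(Mul(6, 2), -2))) = Add(Rational(2, 3), Mul(Rational(-1, 3), Add(12, -2))) = Add(Rational(2, 3), Mul(Rational(-1, 3), 10)) = Add(Rational(2, 3), Rational(-10, 3)) = Rational(-8, 3) ≈ -2.6667)
K = 70 (K = Mul(10, 7) = 70)
Mul(Mul(K, Z), Function('I')(Function('F')(3, -1))) = Mul(Mul(70, Rational(-8, 3)), Mul(Rational(-1, 3), 3)) = Mul(Rational(-560, 3), -1) = Rational(560, 3)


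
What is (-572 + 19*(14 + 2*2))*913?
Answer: -209990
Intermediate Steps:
(-572 + 19*(14 + 2*2))*913 = (-572 + 19*(14 + 4))*913 = (-572 + 19*18)*913 = (-572 + 342)*913 = -230*913 = -209990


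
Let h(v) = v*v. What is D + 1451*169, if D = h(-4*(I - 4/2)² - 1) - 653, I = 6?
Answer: 248791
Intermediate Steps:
h(v) = v²
D = 3572 (D = (-4*(6 - 4/2)² - 1)² - 653 = (-4*(6 - 4*½)² - 1)² - 653 = (-4*(6 - 2)² - 1)² - 653 = (-4*4² - 1)² - 653 = (-4*16 - 1)² - 653 = (-64 - 1)² - 653 = (-65)² - 653 = 4225 - 653 = 3572)
D + 1451*169 = 3572 + 1451*169 = 3572 + 245219 = 248791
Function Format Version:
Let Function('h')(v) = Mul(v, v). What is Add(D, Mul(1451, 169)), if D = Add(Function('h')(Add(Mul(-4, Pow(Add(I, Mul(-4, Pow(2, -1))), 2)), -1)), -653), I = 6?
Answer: 248791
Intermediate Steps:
Function('h')(v) = Pow(v, 2)
D = 3572 (D = Add(Pow(Add(Mul(-4, Pow(Add(6, Mul(-4, Pow(2, -1))), 2)), -1), 2), -653) = Add(Pow(Add(Mul(-4, Pow(Add(6, Mul(-4, Rational(1, 2))), 2)), -1), 2), -653) = Add(Pow(Add(Mul(-4, Pow(Add(6, -2), 2)), -1), 2), -653) = Add(Pow(Add(Mul(-4, Pow(4, 2)), -1), 2), -653) = Add(Pow(Add(Mul(-4, 16), -1), 2), -653) = Add(Pow(Add(-64, -1), 2), -653) = Add(Pow(-65, 2), -653) = Add(4225, -653) = 3572)
Add(D, Mul(1451, 169)) = Add(3572, Mul(1451, 169)) = Add(3572, 245219) = 248791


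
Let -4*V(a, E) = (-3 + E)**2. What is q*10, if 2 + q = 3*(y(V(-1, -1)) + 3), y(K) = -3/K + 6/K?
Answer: 95/2 ≈ 47.500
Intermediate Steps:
V(a, E) = -(-3 + E)**2/4
y(K) = 3/K
q = 19/4 (q = -2 + 3*(3/((-(-3 - 1)**2/4)) + 3) = -2 + 3*(3/((-1/4*(-4)**2)) + 3) = -2 + 3*(3/((-1/4*16)) + 3) = -2 + 3*(3/(-4) + 3) = -2 + 3*(3*(-1/4) + 3) = -2 + 3*(-3/4 + 3) = -2 + 3*(9/4) = -2 + 27/4 = 19/4 ≈ 4.7500)
q*10 = (19/4)*10 = 95/2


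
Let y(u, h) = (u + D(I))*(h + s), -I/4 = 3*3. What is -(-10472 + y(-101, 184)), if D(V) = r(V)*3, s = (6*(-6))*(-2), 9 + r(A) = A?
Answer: 70888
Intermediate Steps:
r(A) = -9 + A
I = -36 (I = -12*3 = -4*9 = -36)
s = 72 (s = -36*(-2) = 72)
D(V) = -27 + 3*V (D(V) = (-9 + V)*3 = -27 + 3*V)
y(u, h) = (-135 + u)*(72 + h) (y(u, h) = (u + (-27 + 3*(-36)))*(h + 72) = (u + (-27 - 108))*(72 + h) = (u - 135)*(72 + h) = (-135 + u)*(72 + h))
-(-10472 + y(-101, 184)) = -(-10472 + (-9720 - 135*184 + 72*(-101) + 184*(-101))) = -(-10472 + (-9720 - 24840 - 7272 - 18584)) = -(-10472 - 60416) = -1*(-70888) = 70888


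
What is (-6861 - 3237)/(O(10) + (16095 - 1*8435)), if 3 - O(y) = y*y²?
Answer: -3366/2221 ≈ -1.5155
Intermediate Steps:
O(y) = 3 - y³ (O(y) = 3 - y*y² = 3 - y³)
(-6861 - 3237)/(O(10) + (16095 - 1*8435)) = (-6861 - 3237)/((3 - 1*10³) + (16095 - 1*8435)) = -10098/((3 - 1*1000) + (16095 - 8435)) = -10098/((3 - 1000) + 7660) = -10098/(-997 + 7660) = -10098/6663 = -10098*1/6663 = -3366/2221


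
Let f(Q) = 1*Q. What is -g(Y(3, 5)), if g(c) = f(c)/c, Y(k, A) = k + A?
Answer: -1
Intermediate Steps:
f(Q) = Q
Y(k, A) = A + k
g(c) = 1 (g(c) = c/c = 1)
-g(Y(3, 5)) = -1*1 = -1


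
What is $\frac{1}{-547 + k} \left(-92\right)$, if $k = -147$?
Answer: $\frac{46}{347} \approx 0.13256$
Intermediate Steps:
$\frac{1}{-547 + k} \left(-92\right) = \frac{1}{-547 - 147} \left(-92\right) = \frac{1}{-694} \left(-92\right) = \left(- \frac{1}{694}\right) \left(-92\right) = \frac{46}{347}$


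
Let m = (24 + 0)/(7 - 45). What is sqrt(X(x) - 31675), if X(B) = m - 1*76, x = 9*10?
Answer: I*sqrt(11462339)/19 ≈ 178.19*I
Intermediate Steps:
m = -12/19 (m = 24/(-38) = 24*(-1/38) = -12/19 ≈ -0.63158)
x = 90
X(B) = -1456/19 (X(B) = -12/19 - 1*76 = -12/19 - 76 = -1456/19)
sqrt(X(x) - 31675) = sqrt(-1456/19 - 31675) = sqrt(-603281/19) = I*sqrt(11462339)/19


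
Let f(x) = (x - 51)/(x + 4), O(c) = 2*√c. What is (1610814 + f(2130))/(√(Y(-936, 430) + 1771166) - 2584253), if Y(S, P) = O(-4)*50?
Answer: 312498105/(194*(-2584253 + √2*√(885583 + 100*I))) ≈ -0.62364 - 1.8142e-8*I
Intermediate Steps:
Y(S, P) = 200*I (Y(S, P) = (2*√(-4))*50 = (2*(2*I))*50 = (4*I)*50 = 200*I)
f(x) = (-51 + x)/(4 + x)
(1610814 + f(2130))/(√(Y(-936, 430) + 1771166) - 2584253) = (1610814 + (-51 + 2130)/(4 + 2130))/(√(200*I + 1771166) - 2584253) = (1610814 + 2079/2134)/(√(1771166 + 200*I) - 2584253) = (1610814 + (1/2134)*2079)/(-2584253 + √(1771166 + 200*I)) = (1610814 + 189/194)/(-2584253 + √(1771166 + 200*I)) = 312498105/(194*(-2584253 + √(1771166 + 200*I)))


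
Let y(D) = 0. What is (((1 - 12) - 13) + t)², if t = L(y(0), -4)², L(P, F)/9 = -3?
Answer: 497025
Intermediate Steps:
L(P, F) = -27 (L(P, F) = 9*(-3) = -27)
t = 729 (t = (-27)² = 729)
(((1 - 12) - 13) + t)² = (((1 - 12) - 13) + 729)² = ((-11 - 13) + 729)² = (-24 + 729)² = 705² = 497025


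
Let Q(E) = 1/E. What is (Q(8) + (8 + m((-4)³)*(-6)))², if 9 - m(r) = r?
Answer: 11826721/64 ≈ 1.8479e+5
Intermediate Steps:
m(r) = 9 - r
(Q(8) + (8 + m((-4)³)*(-6)))² = (1/8 + (8 + (9 - 1*(-4)³)*(-6)))² = (⅛ + (8 + (9 - 1*(-64))*(-6)))² = (⅛ + (8 + (9 + 64)*(-6)))² = (⅛ + (8 + 73*(-6)))² = (⅛ + (8 - 438))² = (⅛ - 430)² = (-3439/8)² = 11826721/64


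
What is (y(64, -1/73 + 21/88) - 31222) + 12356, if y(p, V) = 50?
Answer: -18816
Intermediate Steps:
(y(64, -1/73 + 21/88) - 31222) + 12356 = (50 - 31222) + 12356 = -31172 + 12356 = -18816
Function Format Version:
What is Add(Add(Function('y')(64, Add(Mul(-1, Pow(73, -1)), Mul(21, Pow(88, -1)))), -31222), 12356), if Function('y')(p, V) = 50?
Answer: -18816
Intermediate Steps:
Add(Add(Function('y')(64, Add(Mul(-1, Pow(73, -1)), Mul(21, Pow(88, -1)))), -31222), 12356) = Add(Add(50, -31222), 12356) = Add(-31172, 12356) = -18816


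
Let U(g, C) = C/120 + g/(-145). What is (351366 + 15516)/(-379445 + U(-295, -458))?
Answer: -638374680/660237401 ≈ -0.96689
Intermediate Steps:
U(g, C) = -g/145 + C/120 (U(g, C) = C*(1/120) + g*(-1/145) = C/120 - g/145 = -g/145 + C/120)
(351366 + 15516)/(-379445 + U(-295, -458)) = (351366 + 15516)/(-379445 + (-1/145*(-295) + (1/120)*(-458))) = 366882/(-379445 + (59/29 - 229/60)) = 366882/(-379445 - 3101/1740) = 366882/(-660237401/1740) = 366882*(-1740/660237401) = -638374680/660237401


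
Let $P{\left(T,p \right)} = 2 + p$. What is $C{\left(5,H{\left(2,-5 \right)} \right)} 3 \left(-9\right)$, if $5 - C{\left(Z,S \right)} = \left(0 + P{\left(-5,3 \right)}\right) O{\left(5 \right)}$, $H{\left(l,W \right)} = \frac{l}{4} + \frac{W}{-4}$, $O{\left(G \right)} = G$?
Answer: $540$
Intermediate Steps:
$H{\left(l,W \right)} = - \frac{W}{4} + \frac{l}{4}$ ($H{\left(l,W \right)} = l \frac{1}{4} + W \left(- \frac{1}{4}\right) = \frac{l}{4} - \frac{W}{4} = - \frac{W}{4} + \frac{l}{4}$)
$C{\left(Z,S \right)} = -20$ ($C{\left(Z,S \right)} = 5 - \left(0 + \left(2 + 3\right)\right) 5 = 5 - \left(0 + 5\right) 5 = 5 - 5 \cdot 5 = 5 - 25 = -20$)
$C{\left(5,H{\left(2,-5 \right)} \right)} 3 \left(-9\right) = \left(-20\right) 3 \left(-9\right) = \left(-60\right) \left(-9\right) = 540$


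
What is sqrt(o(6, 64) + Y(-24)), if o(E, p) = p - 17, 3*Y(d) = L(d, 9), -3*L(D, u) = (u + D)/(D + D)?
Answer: sqrt(6763)/12 ≈ 6.8531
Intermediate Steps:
L(D, u) = -(D + u)/(6*D) (L(D, u) = -(u + D)/(3*(D + D)) = -(D + u)/(3*(2*D)) = -(D + u)*1/(2*D)/3 = -(D + u)/(6*D))
Y(d) = (-9 - d)/(18*d) (Y(d) = ((-d - 1*9)/(6*d))/3 = ((-d - 9)/(6*d))/3 = ((-9 - d)/(6*d))/3 = (-9 - d)/(18*d))
o(E, p) = -17 + p
sqrt(o(6, 64) + Y(-24)) = sqrt((-17 + 64) + (1/18)*(-9 - 1*(-24))/(-24)) = sqrt(47 + (1/18)*(-1/24)*(-9 + 24)) = sqrt(47 + (1/18)*(-1/24)*15) = sqrt(47 - 5/144) = sqrt(6763/144) = sqrt(6763)/12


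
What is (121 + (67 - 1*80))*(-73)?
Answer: -7884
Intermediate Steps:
(121 + (67 - 1*80))*(-73) = (121 + (67 - 80))*(-73) = (121 - 13)*(-73) = 108*(-73) = -7884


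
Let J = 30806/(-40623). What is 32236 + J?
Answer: 1309492222/40623 ≈ 32235.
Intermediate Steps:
J = -30806/40623 (J = 30806*(-1/40623) = -30806/40623 ≈ -0.75834)
32236 + J = 32236 - 30806/40623 = 1309492222/40623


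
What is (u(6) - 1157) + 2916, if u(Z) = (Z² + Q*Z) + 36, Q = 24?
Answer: 1975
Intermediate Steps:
u(Z) = 36 + Z² + 24*Z (u(Z) = (Z² + 24*Z) + 36 = 36 + Z² + 24*Z)
(u(6) - 1157) + 2916 = ((36 + 6² + 24*6) - 1157) + 2916 = ((36 + 36 + 144) - 1157) + 2916 = (216 - 1157) + 2916 = -941 + 2916 = 1975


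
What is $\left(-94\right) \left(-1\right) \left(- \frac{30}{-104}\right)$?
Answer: $\frac{705}{26} \approx 27.115$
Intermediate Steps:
$\left(-94\right) \left(-1\right) \left(- \frac{30}{-104}\right) = 94 \left(\left(-30\right) \left(- \frac{1}{104}\right)\right) = 94 \cdot \frac{15}{52} = \frac{705}{26}$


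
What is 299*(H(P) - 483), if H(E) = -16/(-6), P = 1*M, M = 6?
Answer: -430859/3 ≈ -1.4362e+5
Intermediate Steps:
P = 6 (P = 1*6 = 6)
H(E) = 8/3 (H(E) = -16*(-⅙) = 8/3)
299*(H(P) - 483) = 299*(8/3 - 483) = 299*(-1441/3) = -430859/3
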